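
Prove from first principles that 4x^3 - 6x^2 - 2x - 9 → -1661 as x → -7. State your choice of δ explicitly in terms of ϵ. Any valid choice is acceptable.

δ = min(1, ϵ/764)

Suppose ϵ > 0. We want δ > 0 such that 0 < |x + 7| < δ implies |(4x^3 - 6x^2 - 2x - 9) + 1661| < ϵ.
(4x^3 - 6x^2 - 2x - 9) + 1661 = 4x^3 - 6x^2 - 2x + 1652 = (x + 7)(4x^2 - 34x + 236).
So |(4x^3 - 6x^2 - 2x - 9) + 1661| = |x + 7|·|4x^2 - 34x + 236|.
Assume first that |x + 7| < 1, so |x| < 8. Then |4x^2 - 34x + 236| ≤ 4·8^2 + 34·8 + 236 = 764.
Hence |(4x^3 - 6x^2 - 2x - 9) + 1661| ≤ 764|x + 7| < ϵ provided |x + 7| < ϵ/764.
Choosing δ = min(1, ϵ/764) ensures both conditions, hence |(4x^3 - 6x^2 - 2x - 9) + 1661| < ϵ.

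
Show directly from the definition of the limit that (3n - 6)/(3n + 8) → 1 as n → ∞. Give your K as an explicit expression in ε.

K = (14/3)/ε

Suppose ε > 0. For n ≥ 1, |(3n - 6)/(3n + 8) − 1| = |-42|/(3(3n + 8)) = 42/(3(3n + 8)).
Since 3n + 8 ≥ 3n for n ≥ 1, this is ≤ 42/(3·3n) = (14/3)/n.
So |(3n - 6)/(3n + 8) − 1| < ε whenever n > (14/3)/ε.
Take K = (14/3)/ε. If n > K then |(3n - 6)/(3n + 8) − 1| ≤ (14/3)/n < ε.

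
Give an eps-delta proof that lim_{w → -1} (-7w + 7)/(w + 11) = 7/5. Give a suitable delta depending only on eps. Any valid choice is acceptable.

delta = min(5, (25/42)eps)

Let eps > 0. We want delta > 0 with 0 < |w + 1| < delta ⇒ |(-7w + 7)/(w + 11) − (7/5)| < eps.
Combining over a common denominator, (-7w + 7)/(w + 11) − (7/5) = [(-7w + 7)·10 − 14·(w + 11)] / [10·(w + 11)] = -84(w + 1) / (10(w + 11)).
So |(-7w + 7)/(w + 11) − (7/5)| = 84|w + 1| / (10·|w + 11|).
Restrict delta ≤ 5. Then |w + 1| < 5 gives |w + 11| = |(w + 1) + 10| ≥ 10 − 5 = 5.
Hence |(-7w + 7)/(w + 11) − (7/5)| < 84|w + 1|/(10·5) = (42/25)|w + 1|, which is < eps once |w + 1| < (25/42)eps.
Take delta = min(5, (25/42)eps). Then 0 < |w + 1| < delta forces both bounds, so |(-7w + 7)/(w + 11) − (7/5)| < eps.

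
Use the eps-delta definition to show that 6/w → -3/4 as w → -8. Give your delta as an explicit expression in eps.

delta = min(4, (16/3)eps)

Fix eps > 0. We seek delta > 0 such that 0 < |w + 8| < delta implies |6/w + 3/4| < eps.
|6/w + 3/4| = 6·|-8 − w|/(8·|w|) = 6|w + 8|/(8|w|).
Restrict delta ≤ 4. Then |w + 8| < 4 gives |w| > 4, so 8|w| > 32.
Then |6/w + 3/4| < 6|w + 8|/32, which is < eps when |w + 8| < (16/3)eps.
Take delta = min(4, (16/3)eps). Then 0 < |w + 8| < delta gives both |w + 8| < 4 and |w + 8| < (16/3)eps, so |6/w + 3/4| < eps.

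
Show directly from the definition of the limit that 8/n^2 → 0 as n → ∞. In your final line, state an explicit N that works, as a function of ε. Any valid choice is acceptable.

Let ε > 0 be given. For n ≥ 1, |8/n^2 − 0| = 8/n^2.
8/n^2 < ε ⇔ n^2 > 8/ε ⇔ n > (8/ε)^{1/2}.
Take N = (8/ε)^{1/2}. Then n > N implies 8/n^2 < ε.

N = (8/ε)^{1/2}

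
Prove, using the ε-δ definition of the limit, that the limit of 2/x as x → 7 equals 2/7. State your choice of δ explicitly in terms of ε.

δ = min(7/2, (49/4)ε)

Suppose ε > 0. We seek δ > 0 such that 0 < |x − 7| < δ implies |2/x − (2/7)| < ε.
|2/x − (2/7)| = 2·|7 − x|/(7·|x|) = 2|x − 7|/(7|x|).
Require δ ≤ 7/2 so that |x| > 7 − 7/2 = 7/2, hence 7|x| > 49/2.
Then |2/x − (2/7)| < 2|x − 7|/(49/2), which is < ε when |x − 7| < (49/4)ε.
Take δ = min(7/2, (49/4)ε). Then 0 < |x − 7| < δ gives both |x − 7| < 7/2 and |x − 7| < (49/4)ε, so |2/x − (2/7)| < ε.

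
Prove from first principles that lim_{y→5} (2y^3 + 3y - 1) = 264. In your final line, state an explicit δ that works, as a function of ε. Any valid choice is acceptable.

Let ε > 0. We want δ > 0 such that 0 < |y − 5| < δ implies |(2y^3 + 3y - 1) − 264| < ε.
(2y^3 + 3y - 1) − 264 = 2y^3 + 3y - 265 = (y − 5)(2y^2 + 10y + 53).
So |(2y^3 + 3y - 1) − 264| = |y − 5|·|2y^2 + 10y + 53|.
Assume first that |y − 5| < 1, so |y| < 6. Then |2y^2 + 10y + 53| ≤ 2·6^2 + 10·6 + 53 = 185.
Hence |(2y^3 + 3y - 1) − 264| ≤ 185|y − 5| < ε provided |y − 5| < ε/185.
Take δ = min(1, ε/185). Then 0 < |y − 5| < δ gives both |y − 5| < 1 and |y − 5| < ε/185, so |(2y^3 + 3y - 1) − 264| < ε.

δ = min(1, ε/185)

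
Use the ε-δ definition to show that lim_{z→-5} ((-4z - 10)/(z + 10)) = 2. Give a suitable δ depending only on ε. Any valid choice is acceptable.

Fix ε > 0. We want δ > 0 with 0 < |z + 5| < δ ⇒ |(-4z - 10)/(z + 10) − 2| < ε.
Combining over a common denominator, (-4z - 10)/(z + 10) − 2 = [(-4z - 10)·5 − 10·(z + 10)] / [5·(z + 10)] = -30(z + 5) / (5(z + 10)).
So |(-4z - 10)/(z + 10) − 2| = 30|z + 5| / (5·|z + 10|).
Require δ ≤ 5/2, so |z + 10| ≥ |5| − |z + 5| > 5 − 5/2 = 5/2.
Hence |(-4z - 10)/(z + 10) − 2| < 30|z + 5|/(5·(5/2)) = (12/5)|z + 5|, which is < ε once |z + 5| < (5/12)ε.
Take δ = min(5/2, (5/12)ε). Then 0 < |z + 5| < δ forces both bounds, so |(-4z - 10)/(z + 10) − 2| < ε.

δ = min(5/2, (5/12)ε)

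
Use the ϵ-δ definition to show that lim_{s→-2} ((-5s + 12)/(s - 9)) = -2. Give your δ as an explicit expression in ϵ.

δ = min(11/2, (11/6)ϵ)

Let ϵ > 0. We want δ > 0 with 0 < |s + 2| < δ ⇒ |(-5s + 12)/(s - 9) + 2| < ϵ.
Combining over a common denominator, (-5s + 12)/(s - 9) + 2 = [(-5s + 12)·(-11) − 22·(s - 9)] / [(-11)·(s - 9)] = 33(s + 2) / ((-11)(s - 9)).
So |(-5s + 12)/(s - 9) + 2| = 33|s + 2| / (11·|s − 9|).
Require δ ≤ 11/2, so |s − 9| ≥ |-11| − |s + 2| > 11 − 11/2 = 11/2.
Hence |(-5s + 12)/(s - 9) + 2| < 33|s + 2|/(11·(11/2)) = (6/11)|s + 2|, which is < ϵ once |s + 2| < (11/6)ϵ.
Take δ = min(11/2, (11/6)ϵ). Then 0 < |s + 2| < δ forces both bounds, so |(-5s + 12)/(s - 9) + 2| < ϵ.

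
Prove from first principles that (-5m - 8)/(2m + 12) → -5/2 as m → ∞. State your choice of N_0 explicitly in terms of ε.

Let ε > 0 be given. For m ≥ 1, |(-5m - 8)/(2m + 12) + 5/2| = |44|/(2(2m + 12)) = 44/(2(2m + 12)).
Since 2m + 12 ≥ 2m for m ≥ 1, this is ≤ 44/(2·2m) = 11/m.
So |(-5m - 8)/(2m + 12) + 5/2| < ε whenever m > 11/ε.
Take N_0 = 11/ε. If m > N_0 then |(-5m - 8)/(2m + 12) + 5/2| ≤ 11/m < ε.

N_0 = 11/ε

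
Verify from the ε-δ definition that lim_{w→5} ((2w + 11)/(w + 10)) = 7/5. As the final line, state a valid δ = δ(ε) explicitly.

δ = min(15/2, (25/2)ε)

Let ε > 0. We want δ > 0 with 0 < |w − 5| < δ ⇒ |(2w + 11)/(w + 10) − (7/5)| < ε.
Combining over a common denominator, (2w + 11)/(w + 10) − (7/5) = [(2w + 11)·15 − 21·(w + 10)] / [15·(w + 10)] = 9(w − 5) / (15(w + 10)).
So |(2w + 11)/(w + 10) − (7/5)| = 9|w − 5| / (15·|w + 10|).
Require δ ≤ 15/2, so |w + 10| ≥ |15| − |w − 5| > 15 − 15/2 = 15/2.
Hence |(2w + 11)/(w + 10) − (7/5)| < 9|w − 5|/(15·(15/2)) = (2/25)|w − 5|, which is < ε once |w − 5| < (25/2)ε.
Take δ = min(15/2, (25/2)ε). Then 0 < |w − 5| < δ forces both bounds, so |(2w + 11)/(w + 10) − (7/5)| < ε.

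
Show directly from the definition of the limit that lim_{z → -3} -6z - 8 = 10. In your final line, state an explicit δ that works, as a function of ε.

Let ε > 0. We need δ > 0 so that 0 < |z + 3| < δ implies |(-6z - 8) − 10| < ε.
|(-6z - 8) − 10| = |-6z - 18| = 6|z + 3|.
So 6|z + 3| < ε exactly when |z + 3| < ε/6.
Choosing δ = ε/6 gives |(-6z - 8) − 10| = 6|z + 3| < ε whenever |z + 3| < δ.

δ = ε/6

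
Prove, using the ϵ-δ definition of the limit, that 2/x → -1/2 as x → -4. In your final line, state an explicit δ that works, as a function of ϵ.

Let ϵ > 0 be given. We seek δ > 0 such that 0 < |x + 4| < δ implies |2/x + 1/2| < ϵ.
|2/x + 1/2| = 2·|-4 − x|/(4·|x|) = 2|x + 4|/(4|x|).
Require δ ≤ 2 so that |x| > 4 − 2 = 2, hence 4|x| > 8.
Then |2/x + 1/2| < 2|x + 4|/8, which is < ϵ when |x + 4| < 4ϵ.
Take δ = min(2, 4ϵ). Then 0 < |x + 4| < δ gives both |x + 4| < 2 and |x + 4| < 4ϵ, so |2/x + 1/2| < ϵ.

δ = min(2, 4ϵ)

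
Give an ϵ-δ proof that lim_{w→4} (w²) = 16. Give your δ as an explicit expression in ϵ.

Let ϵ > 0 be given. We seek δ > 0 with 0 < |w − 4| < δ ⇒ |w² − 16| < ϵ.
Factor: w² − 16 = (w − 4)(w + 4), so |w² − 16| = |w − 4|·|w + 4|.
Impose δ ≤ 2 so that |w| < 6; then |w + 4| ≤ 10.
Hence |w² − 16| ≤ 10|w − 4|, which is < ϵ once |w − 4| < ϵ/10.
Take δ = min(2, ϵ/10). If 0 < |w − 4| < δ then both bounds hold and |w² − 16| ≤ 10|w − 4| < 10·(ϵ/10) = ϵ.

δ = min(2, ϵ/10)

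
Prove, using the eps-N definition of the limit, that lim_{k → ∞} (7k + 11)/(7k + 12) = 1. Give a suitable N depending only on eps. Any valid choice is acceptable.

N = (1/7)/eps

Let eps > 0. For k ≥ 1, |(7k + 11)/(7k + 12) − 1| = |-7|/(7(7k + 12)) = 7/(7(7k + 12)).
Since 7k + 12 ≥ 7k for k ≥ 1, this is ≤ 7/(7·7k) = (1/7)/k.
So |(7k + 11)/(7k + 12) − 1| < eps whenever k > (1/7)/eps.
Take N = (1/7)/eps. If k > N then |(7k + 11)/(7k + 12) − 1| ≤ (1/7)/k < eps.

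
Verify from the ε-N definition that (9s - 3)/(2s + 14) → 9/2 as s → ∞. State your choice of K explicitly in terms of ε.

K = 33/ε

Let ε > 0. We seek K > 0 such that s > K implies |(9s - 3)/(2s + 14) − (9/2)| < ε.
(9s - 3)/(2s + 14) − (9/2) = (2(9s - 3) − 9(2s + 14)) / (2(2s + 14)) = -132/(2(2s + 14)).
For s > 0 we have 2s + 14 > 2s, so |(9s - 3)/(2s + 14) − (9/2)| = 132/(2(2s + 14)) < 132/(2·2s) = 33/s.
Thus |(9s - 3)/(2s + 14) − (9/2)| < ε whenever s > 33/ε.
Take K = 33/ε. If s > K then |(9s - 3)/(2s + 14) − (9/2)| < 33/s < ε.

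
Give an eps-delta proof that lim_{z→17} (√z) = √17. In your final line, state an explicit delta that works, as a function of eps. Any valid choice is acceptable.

delta = min(17, √17·eps)

Let eps > 0 be given. We want delta > 0 such that 0 < |z − 17| < delta implies |√z − √17| < eps.
Rationalise: √z − √17 = (z − 17)/(√z + √17), so |√z − √17| = |z − 17|/(√z + √17).
Restrict delta ≤ 17 so that |z − 17| < 17 forces z > 0, and then √z + √17 > √17.
Hence |√z − √17| < |z − 17|/√17, which is < eps once |z − 17| < √17·eps.
Take delta = min(17, √17·eps). If 0 < |z − 17| < delta then z > 0 and |√z − √17| < |z − 17|/√17 < eps.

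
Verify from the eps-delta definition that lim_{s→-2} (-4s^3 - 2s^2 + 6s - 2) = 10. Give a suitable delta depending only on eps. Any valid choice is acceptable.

delta = min(2, eps/94)

Suppose eps > 0. We want delta > 0 such that 0 < |s + 2| < delta implies |(-4s^3 - 2s^2 + 6s - 2) − 10| < eps.
(-4s^3 - 2s^2 + 6s - 2) − 10 = -4s^3 - 2s^2 + 6s - 12 = (s + 2)(-4s^2 + 6s - 6).
So |(-4s^3 - 2s^2 + 6s - 2) − 10| = |s + 2|·|-4s^2 + 6s - 6|.
Require delta ≤ 2. Then |s + 2| < 2 gives |s| < 4, and by the triangle inequality |-4s^2 + 6s - 6| ≤ 4·4^2 + 6·4 + 6 = 94.
Hence |(-4s^3 - 2s^2 + 6s - 2) − 10| ≤ 94|s + 2| < eps provided |s + 2| < eps/94.
Choosing delta = min(2, eps/94) ensures both conditions, hence |(-4s^3 - 2s^2 + 6s - 2) − 10| < eps.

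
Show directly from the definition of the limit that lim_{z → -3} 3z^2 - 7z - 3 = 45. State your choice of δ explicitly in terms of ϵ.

Fix ϵ > 0. We want δ > 0 such that 0 < |z + 3| < δ implies |(3z^2 - 7z - 3) − 45| < ϵ.
(3z^2 - 7z - 3) − 45 = 3z^2 - 7z - 48 = (z + 3)(3z - 16).
So |(3z^2 - 7z - 3) − 45| = |z + 3|·|3z - 16|.
Require δ ≤ 1. Then |z + 3| < 1 gives |z| < 4, and by the triangle inequality |3z - 16| ≤ 3·4 + 16 = 28.
Hence |(3z^2 - 7z - 3) − 45| ≤ 28|z + 3| < ϵ provided |z + 3| < ϵ/28.
Take δ = min(1, ϵ/28). Then 0 < |z + 3| < δ gives both |z + 3| < 1 and |z + 3| < ϵ/28, so |(3z^2 - 7z - 3) − 45| < ϵ.

δ = min(1, ϵ/28)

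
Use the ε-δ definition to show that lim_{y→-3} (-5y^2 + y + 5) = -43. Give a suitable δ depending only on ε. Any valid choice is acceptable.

δ = min(2, ε/41)

Let ε > 0 be given. We want δ > 0 such that 0 < |y + 3| < δ implies |(-5y^2 + y + 5) + 43| < ε.
(-5y^2 + y + 5) + 43 = -5y^2 + y + 48 = (y + 3)(-5y + 16).
So |(-5y^2 + y + 5) + 43| = |y + 3|·|-5y + 16|.
Assume first that |y + 3| < 2, so |y| < 5. Then |-5y + 16| ≤ 5·5 + 16 = 41.
Hence |(-5y^2 + y + 5) + 43| ≤ 41|y + 3| < ε provided |y + 3| < ε/41.
Take δ = min(2, ε/41). Then 0 < |y + 3| < δ gives both |y + 3| < 2 and |y + 3| < ε/41, so |(-5y^2 + y + 5) + 43| < ε.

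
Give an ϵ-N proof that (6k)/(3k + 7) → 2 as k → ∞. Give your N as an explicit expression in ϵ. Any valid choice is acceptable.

N = (14/3)/ϵ

Let ϵ > 0 be given. For k ≥ 1, |(6k)/(3k + 7) − 2| = |-42|/(3(3k + 7)) = 42/(3(3k + 7)).
Since 3k + 7 ≥ 3k for k ≥ 1, this is ≤ 42/(3·3k) = (14/3)/k.
So |(6k)/(3k + 7) − 2| < ϵ whenever k > (14/3)/ϵ.
Take N = (14/3)/ϵ. If k > N then |(6k)/(3k + 7) − 2| ≤ (14/3)/k < ϵ.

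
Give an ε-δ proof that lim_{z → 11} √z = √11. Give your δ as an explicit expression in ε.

Let ε > 0. We want δ > 0 such that 0 < |z − 11| < δ implies |√z − √11| < ε.
Rationalise: √z − √11 = (z − 11)/(√z + √11), so |√z − √11| = |z − 11|/(√z + √11).
Restrict δ ≤ 11 so that |z − 11| < 11 forces z > 0, and then √z + √11 > √11.
Hence |√z − √11| < |z − 11|/√11, which is < ε once |z − 11| < √11·ε.
Take δ = min(11, √11·ε). If 0 < |z − 11| < δ then z > 0 and |√z − √11| < |z − 11|/√11 < ε.

δ = min(11, √11·ε)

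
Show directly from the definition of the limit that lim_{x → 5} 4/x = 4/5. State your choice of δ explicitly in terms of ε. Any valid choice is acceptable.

Let ε > 0. We seek δ > 0 such that 0 < |x − 5| < δ implies |4/x − (4/5)| < ε.
|4/x − (4/5)| = 4·|5 − x|/(5·|x|) = 4|x − 5|/(5|x|).
Require δ ≤ 5/2 so that |x| > 5 − 5/2 = 5/2, hence 5|x| > 25/2.
Then |4/x − (4/5)| < 4|x − 5|/(25/2), which is < ε when |x − 5| < (25/8)ε.
Take δ = min(5/2, (25/8)ε). Then 0 < |x − 5| < δ gives both |x − 5| < 5/2 and |x − 5| < (25/8)ε, so |4/x − (4/5)| < ε.

δ = min(5/2, (25/8)ε)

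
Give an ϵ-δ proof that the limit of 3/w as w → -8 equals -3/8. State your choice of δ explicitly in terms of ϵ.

Suppose ϵ > 0. We seek δ > 0 such that 0 < |w + 8| < δ implies |3/w + 3/8| < ϵ.
|3/w + 3/8| = 3·|-8 − w|/(8·|w|) = 3|w + 8|/(8|w|).
Require δ ≤ 4 so that |w| > 8 − 4 = 4, hence 8|w| > 32.
Then |3/w + 3/8| < 3|w + 8|/32, which is < ϵ when |w + 8| < (32/3)ϵ.
Take δ = min(4, (32/3)ϵ). Then 0 < |w + 8| < δ gives both |w + 8| < 4 and |w + 8| < (32/3)ϵ, so |3/w + 3/8| < ϵ.

δ = min(4, (32/3)ϵ)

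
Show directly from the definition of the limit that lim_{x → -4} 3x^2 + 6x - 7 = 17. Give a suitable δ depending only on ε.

δ = min(1, ε/21)

Let ε > 0 be given. We want δ > 0 such that 0 < |x + 4| < δ implies |(3x^2 + 6x - 7) − 17| < ε.
(3x^2 + 6x - 7) − 17 = 3x^2 + 6x - 24 = (x + 4)(3x - 6).
So |(3x^2 + 6x - 7) − 17| = |x + 4|·|3x - 6|.
Assume first that |x + 4| < 1, so |x| < 5. Then |3x - 6| ≤ 3·5 + 6 = 21.
Hence |(3x^2 + 6x - 7) − 17| ≤ 21|x + 4| < ε provided |x + 4| < ε/21.
Choosing δ = min(1, ε/21) ensures both conditions, hence |(3x^2 + 6x - 7) − 17| < ε.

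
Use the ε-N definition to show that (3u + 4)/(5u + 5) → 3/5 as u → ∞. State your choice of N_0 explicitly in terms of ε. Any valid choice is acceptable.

Fix ε > 0. We seek N_0 > 0 such that u > N_0 implies |(3u + 4)/(5u + 5) − (3/5)| < ε.
(3u + 4)/(5u + 5) − (3/5) = (5(3u + 4) − 3(5u + 5)) / (5(5u + 5)) = 5/(5(5u + 5)).
For u > 0 we have 5u + 5 > 5u, so |(3u + 4)/(5u + 5) − (3/5)| = 5/(5(5u + 5)) < 5/(5·5u) = (1/5)/u.
Thus |(3u + 4)/(5u + 5) − (3/5)| < ε whenever u > (1/5)/ε.
Take N_0 = (1/5)/ε. If u > N_0 then |(3u + 4)/(5u + 5) − (3/5)| < (1/5)/u < ε.

N_0 = (1/5)/ε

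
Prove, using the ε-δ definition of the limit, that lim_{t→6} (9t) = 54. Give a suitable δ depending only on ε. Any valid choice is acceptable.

Let ε > 0 be given. We need δ > 0 so that 0 < |t − 6| < δ implies |(9t) − 54| < ε.
|(9t) − 54| = |9t - 54| = 9|t − 6|.
So 9|t − 6| < ε exactly when |t − 6| < ε/9.
Choosing δ = ε/9 gives |(9t) − 54| = 9|t − 6| < ε whenever |t − 6| < δ.

δ = ε/9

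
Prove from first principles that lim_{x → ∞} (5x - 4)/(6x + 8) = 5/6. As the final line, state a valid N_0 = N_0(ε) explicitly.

N_0 = (16/9)/ε

Let ε > 0. We seek N_0 > 0 such that x > N_0 implies |(5x - 4)/(6x + 8) − (5/6)| < ε.
(5x - 4)/(6x + 8) − (5/6) = (6(5x - 4) − 5(6x + 8)) / (6(6x + 8)) = -64/(6(6x + 8)).
For x > 0 we have 6x + 8 > 6x, so |(5x - 4)/(6x + 8) − (5/6)| = 64/(6(6x + 8)) < 64/(6·6x) = (16/9)/x.
Thus |(5x - 4)/(6x + 8) − (5/6)| < ε whenever x > (16/9)/ε.
Take N_0 = (16/9)/ε. If x > N_0 then |(5x - 4)/(6x + 8) − (5/6)| < (16/9)/x < ε.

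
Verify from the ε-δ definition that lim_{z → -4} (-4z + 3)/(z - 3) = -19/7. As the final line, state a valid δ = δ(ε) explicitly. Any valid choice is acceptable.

Fix ε > 0. We want δ > 0 with 0 < |z + 4| < δ ⇒ |(-4z + 3)/(z - 3) + 19/7| < ε.
Combining over a common denominator, (-4z + 3)/(z - 3) + 19/7 = [(-4z + 3)·(-7) − 19·(z - 3)] / [(-7)·(z - 3)] = 9(z + 4) / ((-7)(z - 3)).
So |(-4z + 3)/(z - 3) + 19/7| = 9|z + 4| / (7·|z − 3|).
Restrict δ ≤ 7/2. Then |z + 4| < 7/2 gives |z − 3| = |(z + 4) + (-7)| ≥ 7 − 7/2 = 7/2.
Hence |(-4z + 3)/(z - 3) + 19/7| < 9|z + 4|/(7·(7/2)) = (18/49)|z + 4|, which is < ε once |z + 4| < (49/18)ε.
Take δ = min(7/2, (49/18)ε). Then 0 < |z + 4| < δ forces both bounds, so |(-4z + 3)/(z - 3) + 19/7| < ε.

δ = min(7/2, (49/18)ε)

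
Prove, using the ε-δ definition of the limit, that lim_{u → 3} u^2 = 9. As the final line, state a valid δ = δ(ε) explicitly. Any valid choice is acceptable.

δ = min(2, ε/8)

Let ε > 0 be given. We seek δ > 0 with 0 < |u − 3| < δ ⇒ |u^2 − 9| < ε.
Factor: u^2 − 9 = (u − 3)(u + 3), so |u^2 − 9| = |u − 3|·|u + 3|.
Restrict δ ≤ 2. Then |u − 3| < 2 gives |u| < 5, so by the triangle inequality |u + 3| ≤ 5 + 3 = 8.
Hence |u^2 − 9| ≤ 8|u − 3|, which is < ε once |u − 3| < ε/8.
Take δ = min(2, ε/8). If 0 < |u − 3| < δ then both bounds hold and |u^2 − 9| ≤ 8|u − 3| < 8·(ε/8) = ε.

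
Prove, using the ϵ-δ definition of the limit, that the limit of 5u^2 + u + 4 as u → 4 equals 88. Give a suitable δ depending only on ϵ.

δ = min(1, ϵ/46)

Fix ϵ > 0. We want δ > 0 such that 0 < |u − 4| < δ implies |(5u^2 + u + 4) − 88| < ϵ.
(5u^2 + u + 4) − 88 = 5u^2 + u - 84 = (u − 4)(5u + 21).
So |(5u^2 + u + 4) − 88| = |u − 4|·|5u + 21|.
Require δ ≤ 1. Then |u − 4| < 1 gives |u| < 5, and by the triangle inequality |5u + 21| ≤ 5·5 + 21 = 46.
Hence |(5u^2 + u + 4) − 88| ≤ 46|u − 4| < ϵ provided |u − 4| < ϵ/46.
Choosing δ = min(1, ϵ/46) ensures both conditions, hence |(5u^2 + u + 4) − 88| < ϵ.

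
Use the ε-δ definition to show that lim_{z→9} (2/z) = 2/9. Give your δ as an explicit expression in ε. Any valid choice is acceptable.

Fix ε > 0. We seek δ > 0 such that 0 < |z − 9| < δ implies |2/z − (2/9)| < ε.
|2/z − (2/9)| = 2·|9 − z|/(9·|z|) = 2|z − 9|/(9|z|).
Restrict δ ≤ 9/2. Then |z − 9| < 9/2 gives |z| > 9/2, so 9|z| > 81/2.
Then |2/z − (2/9)| < 2|z − 9|/(81/2), which is < ε when |z − 9| < (81/4)ε.
Take δ = min(9/2, (81/4)ε). Then 0 < |z − 9| < δ gives both |z − 9| < 9/2 and |z − 9| < (81/4)ε, so |2/z − (2/9)| < ε.

δ = min(9/2, (81/4)ε)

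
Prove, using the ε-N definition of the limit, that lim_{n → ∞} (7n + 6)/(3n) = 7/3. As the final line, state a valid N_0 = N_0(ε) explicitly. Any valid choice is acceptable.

Let ε > 0 be given. For n ≥ 1, |(7n + 6)/(3n) − (7/3)| = |18|/(3(3n)) = 18/(3(3n)).
Since 3n ≥ 3n for n ≥ 1, this is ≤ 18/(3·3n) = 2/n.
So |(7n + 6)/(3n) − (7/3)| < ε whenever n > 2/ε.
Take N_0 = 2/ε. If n > N_0 then |(7n + 6)/(3n) − (7/3)| ≤ 2/n < ε.

N_0 = 2/ε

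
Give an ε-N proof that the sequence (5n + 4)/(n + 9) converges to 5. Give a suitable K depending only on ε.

K = 41/ε

Fix ε > 0. For n ≥ 1, |(5n + 4)/(n + 9) − 5| = |-41|/((n + 9)) = 41/((n + 9)).
Since n + 9 ≥ n for n ≥ 1, this is ≤ 41/(n) = 41/n.
So |(5n + 4)/(n + 9) − 5| < ε whenever n > 41/ε.
Take K = 41/ε. If n > K then |(5n + 4)/(n + 9) − 5| ≤ 41/n < ε.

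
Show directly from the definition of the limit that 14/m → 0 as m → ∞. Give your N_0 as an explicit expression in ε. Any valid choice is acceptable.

N_0 = 14/ε

Let ε > 0. For m ≥ 1, |14/m − 0| = 14/(m) ≤ 14/m.
We need 14/m < ε, i.e. m > 14/ε.
Take N_0 = 14/ε. If m > N_0 then |14/m| ≤ 14/m < ε.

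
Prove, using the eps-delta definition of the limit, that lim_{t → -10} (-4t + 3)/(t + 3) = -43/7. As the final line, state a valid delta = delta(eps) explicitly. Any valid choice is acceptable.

delta = min(7/2, (49/30)eps)

Fix eps > 0. We want delta > 0 with 0 < |t + 10| < delta ⇒ |(-4t + 3)/(t + 3) + 43/7| < eps.
Combining over a common denominator, (-4t + 3)/(t + 3) + 43/7 = [(-4t + 3)·(-7) − 43·(t + 3)] / [(-7)·(t + 3)] = -15(t + 10) / ((-7)(t + 3)).
So |(-4t + 3)/(t + 3) + 43/7| = 15|t + 10| / (7·|t + 3|).
Restrict delta ≤ 7/2. Then |t + 10| < 7/2 gives |t + 3| = |(t + 10) + (-7)| ≥ 7 − 7/2 = 7/2.
Hence |(-4t + 3)/(t + 3) + 43/7| < 15|t + 10|/(7·(7/2)) = (30/49)|t + 10|, which is < eps once |t + 10| < (49/30)eps.
Take delta = min(7/2, (49/30)eps). Then 0 < |t + 10| < delta forces both bounds, so |(-4t + 3)/(t + 3) + 43/7| < eps.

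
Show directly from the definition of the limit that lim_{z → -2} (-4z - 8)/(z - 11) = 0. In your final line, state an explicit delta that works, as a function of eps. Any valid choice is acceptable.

Fix eps > 0. We want delta > 0 with 0 < |z + 2| < delta ⇒ |(-4z - 8)/(z - 11) − 0| < eps.
Combining over a common denominator, (-4z - 8)/(z - 11) − 0 = [(-4z - 8)·(-13) − 0·(z - 11)] / [(-13)·(z - 11)] = 52(z + 2) / ((-13)(z - 11)).
So |(-4z - 8)/(z - 11) − 0| = 52|z + 2| / (13·|z − 11|).
Restrict delta ≤ 13/2. Then |z + 2| < 13/2 gives |z − 11| = |(z + 2) + (-13)| ≥ 13 − 13/2 = 13/2.
Hence |(-4z - 8)/(z - 11) − 0| < 52|z + 2|/(13·(13/2)) = (8/13)|z + 2|, which is < eps once |z + 2| < (13/8)eps.
Take delta = min(13/2, (13/8)eps). Then 0 < |z + 2| < delta forces both bounds, so |(-4z - 8)/(z - 11) − 0| < eps.

delta = min(13/2, (13/8)eps)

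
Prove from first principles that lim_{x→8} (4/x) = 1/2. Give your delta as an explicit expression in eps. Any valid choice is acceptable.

delta = min(4, 8eps)

Let eps > 0. We seek delta > 0 such that 0 < |x − 8| < delta implies |4/x − (1/2)| < eps.
|4/x − (1/2)| = 4·|8 − x|/(8·|x|) = 4|x − 8|/(8|x|).
Require delta ≤ 4 so that |x| > 8 − 4 = 4, hence 8|x| > 32.
Then |4/x − (1/2)| < 4|x − 8|/32, which is < eps when |x − 8| < 8eps.
Take delta = min(4, 8eps). Then 0 < |x − 8| < delta gives both |x − 8| < 4 and |x − 8| < 8eps, so |4/x − (1/2)| < eps.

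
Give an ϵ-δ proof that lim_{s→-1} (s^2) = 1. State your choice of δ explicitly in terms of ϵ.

δ = min(1, ϵ/3)

Let ϵ > 0 be given. We seek δ > 0 with 0 < |s + 1| < δ ⇒ |s^2 − 1| < ϵ.
Factor: s^2 − 1 = (s + 1)(s - 1), so |s^2 − 1| = |s + 1|·|s - 1|.
Impose δ ≤ 1 so that |s| < 2; then |s - 1| ≤ 3.
Hence |s^2 − 1| ≤ 3|s + 1|, which is < ϵ once |s + 1| < ϵ/3.
Take δ = min(1, ϵ/3). If 0 < |s + 1| < δ then both bounds hold and |s^2 − 1| ≤ 3|s + 1| < 3·(ϵ/3) = ϵ.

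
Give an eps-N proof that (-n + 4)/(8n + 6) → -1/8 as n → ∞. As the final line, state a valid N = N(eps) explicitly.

Let eps > 0 be given. For n ≥ 1, |(-n + 4)/(8n + 6) + 1/8| = |38|/(8(8n + 6)) = 38/(8(8n + 6)).
Since 8n + 6 ≥ 8n for n ≥ 1, this is ≤ 38/(8·8n) = (19/32)/n.
So |(-n + 4)/(8n + 6) + 1/8| < eps whenever n > (19/32)/eps.
Take N = (19/32)/eps. If n > N then |(-n + 4)/(8n + 6) + 1/8| ≤ (19/32)/n < eps.

N = (19/32)/eps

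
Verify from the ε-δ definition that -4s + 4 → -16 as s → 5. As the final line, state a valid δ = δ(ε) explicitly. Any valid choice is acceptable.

δ = ε/4

Suppose ε > 0. We need δ > 0 so that 0 < |s − 5| < δ implies |(-4s + 4) + 16| < ε.
Since (-4s + 4) + 16 = -4(s − 5), we have |(-4s + 4) + 16| = 4|s − 5|.
So 4|s − 5| < ε exactly when |s − 5| < ε/4.
Take δ = ε/4. If 0 < |s − 5| < δ then |(-4s + 4) + 16| = 4|s − 5| < 4·(ε/4) = ε.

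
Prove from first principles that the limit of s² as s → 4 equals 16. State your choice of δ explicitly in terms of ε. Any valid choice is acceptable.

δ = min(1, ε/9)

Let ε > 0. We seek δ > 0 with 0 < |s − 4| < δ ⇒ |s² − 16| < ε.
Factor: s² − 16 = (s − 4)(s + 4), so |s² − 16| = |s − 4|·|s + 4|.
Restrict δ ≤ 1. Then |s − 4| < 1 gives |s| < 5, so by the triangle inequality |s + 4| ≤ 5 + 4 = 9.
Hence |s² − 16| ≤ 9|s − 4|, which is < ε once |s − 4| < ε/9.
Take δ = min(1, ε/9). If 0 < |s − 4| < δ then both bounds hold and |s² − 16| ≤ 9|s − 4| < 9·(ε/9) = ε.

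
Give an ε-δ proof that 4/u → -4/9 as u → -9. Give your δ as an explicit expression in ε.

δ = min(9/2, (81/8)ε)

Fix ε > 0. We seek δ > 0 such that 0 < |u + 9| < δ implies |4/u + 4/9| < ε.
|4/u + 4/9| = 4·|-9 − u|/(9·|u|) = 4|u + 9|/(9|u|).
Require δ ≤ 9/2 so that |u| > 9 − 9/2 = 9/2, hence 9|u| > 81/2.
Then |4/u + 4/9| < 4|u + 9|/(81/2), which is < ε when |u + 9| < (81/8)ε.
Take δ = min(9/2, (81/8)ε). Then 0 < |u + 9| < δ gives both |u + 9| < 9/2 and |u + 9| < (81/8)ε, so |4/u + 4/9| < ε.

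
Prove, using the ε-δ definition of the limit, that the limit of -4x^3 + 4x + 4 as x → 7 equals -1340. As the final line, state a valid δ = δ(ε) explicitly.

Fix ε > 0. We want δ > 0 such that 0 < |x − 7| < δ implies |(-4x^3 + 4x + 4) + 1340| < ε.
(-4x^3 + 4x + 4) + 1340 = -4x^3 + 4x + 1344 = (x − 7)(-4x^2 - 28x - 192).
So |(-4x^3 + 4x + 4) + 1340| = |x − 7|·|-4x^2 - 28x - 192|.
Assume first that |x − 7| < 2, so |x| < 9. Then |-4x^2 - 28x - 192| ≤ 4·9^2 + 28·9 + 192 = 768.
Hence |(-4x^3 + 4x + 4) + 1340| ≤ 768|x − 7| < ε provided |x − 7| < ε/768.
Choosing δ = min(2, ε/768) ensures both conditions, hence |(-4x^3 + 4x + 4) + 1340| < ε.

δ = min(2, ε/768)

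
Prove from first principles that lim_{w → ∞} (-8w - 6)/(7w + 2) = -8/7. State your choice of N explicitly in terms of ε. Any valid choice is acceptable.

Let ε > 0. We seek N > 0 such that w > N implies |(-8w - 6)/(7w + 2) + 8/7| < ε.
(-8w - 6)/(7w + 2) + 8/7 = (7(-8w - 6) − (-8)(7w + 2)) / (7(7w + 2)) = -26/(7(7w + 2)).
For w > 0 we have 7w + 2 > 7w, so |(-8w - 6)/(7w + 2) + 8/7| = 26/(7(7w + 2)) < 26/(7·7w) = (26/49)/w.
Thus |(-8w - 6)/(7w + 2) + 8/7| < ε whenever w > (26/49)/ε.
Take N = (26/49)/ε. If w > N then |(-8w - 6)/(7w + 2) + 8/7| < (26/49)/w < ε.

N = (26/49)/ε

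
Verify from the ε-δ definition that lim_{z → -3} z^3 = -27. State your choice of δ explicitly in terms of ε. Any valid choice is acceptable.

δ = min(1, ε/37)

Let ε > 0 be given. We seek δ > 0 with 0 < |z + 3| < δ ⇒ |z^3 + 27| < ε.
Factor: z^3 + 27 = (z + 3)(z^2 - 3z + 9), so |z^3 + 27| = |z + 3|·|z^2 - 3z + 9|.
Impose δ ≤ 1 so that |z| < 4; then |z^2 - 3z + 9| ≤ 37.
Hence |z^3 + 27| ≤ 37|z + 3|, which is < ε once |z + 3| < ε/37.
Take δ = min(1, ε/37). If 0 < |z + 3| < δ then both bounds hold and |z^3 + 27| ≤ 37|z + 3| < 37·(ε/37) = ε.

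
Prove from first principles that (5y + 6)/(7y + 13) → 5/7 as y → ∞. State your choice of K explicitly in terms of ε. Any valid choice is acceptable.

K = (23/49)/ε

Let ε > 0. We seek K > 0 such that y > K implies |(5y + 6)/(7y + 13) − (5/7)| < ε.
(5y + 6)/(7y + 13) − (5/7) = (7(5y + 6) − 5(7y + 13)) / (7(7y + 13)) = -23/(7(7y + 13)).
For y > 0 we have 7y + 13 > 7y, so |(5y + 6)/(7y + 13) − (5/7)| = 23/(7(7y + 13)) < 23/(7·7y) = (23/49)/y.
Thus |(5y + 6)/(7y + 13) − (5/7)| < ε whenever y > (23/49)/ε.
Take K = (23/49)/ε. If y > K then |(5y + 6)/(7y + 13) − (5/7)| < (23/49)/y < ε.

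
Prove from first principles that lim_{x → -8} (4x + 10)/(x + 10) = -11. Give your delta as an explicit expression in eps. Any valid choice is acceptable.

Let eps > 0 be given. We want delta > 0 with 0 < |x + 8| < delta ⇒ |(4x + 10)/(x + 10) + 11| < eps.
Combining over a common denominator, (4x + 10)/(x + 10) + 11 = [(4x + 10)·2 − (-22)·(x + 10)] / [2·(x + 10)] = 30(x + 8) / (2(x + 10)).
So |(4x + 10)/(x + 10) + 11| = 30|x + 8| / (2·|x + 10|).
Require delta ≤ 1, so |x + 10| ≥ |2| − |x + 8| > 2 − 1 = 1.
Hence |(4x + 10)/(x + 10) + 11| < 30|x + 8|/(2·1) = 15|x + 8|, which is < eps once |x + 8| < (1/15)eps.
Take delta = min(1, (1/15)eps). Then 0 < |x + 8| < delta forces both bounds, so |(4x + 10)/(x + 10) + 11| < eps.

delta = min(1, (1/15)eps)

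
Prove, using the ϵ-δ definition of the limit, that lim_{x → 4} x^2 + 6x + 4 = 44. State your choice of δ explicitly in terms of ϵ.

Fix ϵ > 0. We want δ > 0 such that 0 < |x − 4| < δ implies |(x^2 + 6x + 4) − 44| < ϵ.
(x^2 + 6x + 4) − 44 = x^2 + 6x - 40 = (x − 4)(x + 10).
So |(x^2 + 6x + 4) − 44| = |x − 4|·|x + 10|.
Require δ ≤ 2. Then |x − 4| < 2 gives |x| < 6, and by the triangle inequality |x + 10| ≤ 6 + 10 = 16.
Hence |(x^2 + 6x + 4) − 44| ≤ 16|x − 4| < ϵ provided |x − 4| < ϵ/16.
Take δ = min(2, ϵ/16). Then 0 < |x − 4| < δ gives both |x − 4| < 2 and |x − 4| < ϵ/16, so |(x^2 + 6x + 4) − 44| < ϵ.

δ = min(2, ϵ/16)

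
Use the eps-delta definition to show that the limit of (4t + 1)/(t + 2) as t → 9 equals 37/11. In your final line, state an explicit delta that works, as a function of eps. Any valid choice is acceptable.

delta = min(11/2, (121/14)eps)

Let eps > 0 be given. We want delta > 0 with 0 < |t − 9| < delta ⇒ |(4t + 1)/(t + 2) − (37/11)| < eps.
Combining over a common denominator, (4t + 1)/(t + 2) − (37/11) = [(4t + 1)·11 − 37·(t + 2)] / [11·(t + 2)] = 7(t − 9) / (11(t + 2)).
So |(4t + 1)/(t + 2) − (37/11)| = 7|t − 9| / (11·|t + 2|).
Restrict delta ≤ 11/2. Then |t − 9| < 11/2 gives |t + 2| = |(t − 9) + 11| ≥ 11 − 11/2 = 11/2.
Hence |(4t + 1)/(t + 2) − (37/11)| < 7|t − 9|/(11·(11/2)) = (14/121)|t − 9|, which is < eps once |t − 9| < (121/14)eps.
Take delta = min(11/2, (121/14)eps). Then 0 < |t − 9| < delta forces both bounds, so |(4t + 1)/(t + 2) − (37/11)| < eps.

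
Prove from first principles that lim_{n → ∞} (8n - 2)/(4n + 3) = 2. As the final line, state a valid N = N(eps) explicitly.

Suppose eps > 0. For n ≥ 1, |(8n - 2)/(4n + 3) − 2| = |-32|/(4(4n + 3)) = 32/(4(4n + 3)).
Since 4n + 3 ≥ 4n for n ≥ 1, this is ≤ 32/(4·4n) = 2/n.
So |(8n - 2)/(4n + 3) − 2| < eps whenever n > 2/eps.
Take N = 2/eps. If n > N then |(8n - 2)/(4n + 3) − 2| ≤ 2/n < eps.

N = 2/eps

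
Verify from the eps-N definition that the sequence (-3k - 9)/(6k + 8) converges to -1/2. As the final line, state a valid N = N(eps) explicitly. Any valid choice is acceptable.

N = (5/6)/eps

Fix eps > 0. For k ≥ 1, |(-3k - 9)/(6k + 8) + 1/2| = |-30|/(6(6k + 8)) = 30/(6(6k + 8)).
Since 6k + 8 ≥ 6k for k ≥ 1, this is ≤ 30/(6·6k) = (5/6)/k.
So |(-3k - 9)/(6k + 8) + 1/2| < eps whenever k > (5/6)/eps.
Take N = (5/6)/eps. If k > N then |(-3k - 9)/(6k + 8) + 1/2| ≤ (5/6)/k < eps.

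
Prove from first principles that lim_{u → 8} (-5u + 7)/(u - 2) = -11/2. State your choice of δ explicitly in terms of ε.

Fix ε > 0. We want δ > 0 with 0 < |u − 8| < δ ⇒ |(-5u + 7)/(u - 2) + 11/2| < ε.
Combining over a common denominator, (-5u + 7)/(u - 2) + 11/2 = [(-5u + 7)·6 − (-33)·(u - 2)] / [6·(u - 2)] = 3(u − 8) / (6(u - 2)).
So |(-5u + 7)/(u - 2) + 11/2| = 3|u − 8| / (6·|u − 2|).
Restrict δ ≤ 3. Then |u − 8| < 3 gives |u − 2| = |(u − 8) + 6| ≥ 6 − 3 = 3.
Hence |(-5u + 7)/(u - 2) + 11/2| < 3|u − 8|/(6·3) = (1/6)|u − 8|, which is < ε once |u − 8| < 6ε.
Take δ = min(3, 6ε). Then 0 < |u − 8| < δ forces both bounds, so |(-5u + 7)/(u - 2) + 11/2| < ε.

δ = min(3, 6ε)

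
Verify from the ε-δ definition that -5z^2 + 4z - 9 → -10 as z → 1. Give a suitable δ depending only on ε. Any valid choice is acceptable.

δ = min(1, ε/11)

Let ε > 0. We want δ > 0 such that 0 < |z − 1| < δ implies |(-5z^2 + 4z - 9) + 10| < ε.
(-5z^2 + 4z - 9) + 10 = -5z^2 + 4z + 1 = (z − 1)(-5z - 1).
So |(-5z^2 + 4z - 9) + 10| = |z − 1|·|-5z - 1|.
Require δ ≤ 1. Then |z − 1| < 1 gives |z| < 2, and by the triangle inequality |-5z - 1| ≤ 5·2 + 1 = 11.
Hence |(-5z^2 + 4z - 9) + 10| ≤ 11|z − 1| < ε provided |z − 1| < ε/11.
Choosing δ = min(1, ε/11) ensures both conditions, hence |(-5z^2 + 4z - 9) + 10| < ε.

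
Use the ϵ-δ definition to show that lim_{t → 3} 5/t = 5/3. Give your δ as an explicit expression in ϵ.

Let ϵ > 0 be given. We seek δ > 0 such that 0 < |t − 3| < δ implies |5/t − (5/3)| < ϵ.
|5/t − (5/3)| = 5·|3 − t|/(3·|t|) = 5|t − 3|/(3|t|).
Require δ ≤ 3/2 so that |t| > 3 − 3/2 = 3/2, hence 3|t| > 9/2.
Then |5/t − (5/3)| < 5|t − 3|/(9/2), which is < ϵ when |t − 3| < (9/10)ϵ.
Take δ = min(3/2, (9/10)ϵ). Then 0 < |t − 3| < δ gives both |t − 3| < 3/2 and |t − 3| < (9/10)ϵ, so |5/t − (5/3)| < ϵ.

δ = min(3/2, (9/10)ϵ)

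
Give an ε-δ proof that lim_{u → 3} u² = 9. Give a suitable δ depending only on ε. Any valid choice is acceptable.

δ = min(2, ε/8)

Let ε > 0. We seek δ > 0 with 0 < |u − 3| < δ ⇒ |u² − 9| < ε.
Factor: u² − 9 = (u − 3)(u + 3), so |u² − 9| = |u − 3|·|u + 3|.
Impose δ ≤ 2 so that |u| < 5; then |u + 3| ≤ 8.
Hence |u² − 9| ≤ 8|u − 3|, which is < ε once |u − 3| < ε/8.
Take δ = min(2, ε/8). If 0 < |u − 3| < δ then both bounds hold and |u² − 9| ≤ 8|u − 3| < 8·(ε/8) = ε.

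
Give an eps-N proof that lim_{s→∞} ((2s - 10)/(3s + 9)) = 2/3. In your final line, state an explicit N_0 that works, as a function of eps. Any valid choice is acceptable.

N_0 = (16/3)/eps

Let eps > 0. We seek N_0 > 0 such that s > N_0 implies |(2s - 10)/(3s + 9) − (2/3)| < eps.
(2s - 10)/(3s + 9) − (2/3) = (3(2s - 10) − 2(3s + 9)) / (3(3s + 9)) = -48/(3(3s + 9)).
For s > 0 we have 3s + 9 > 3s, so |(2s - 10)/(3s + 9) − (2/3)| = 48/(3(3s + 9)) < 48/(3·3s) = (16/3)/s.
Thus |(2s - 10)/(3s + 9) − (2/3)| < eps whenever s > (16/3)/eps.
Take N_0 = (16/3)/eps. If s > N_0 then |(2s - 10)/(3s + 9) − (2/3)| < (16/3)/s < eps.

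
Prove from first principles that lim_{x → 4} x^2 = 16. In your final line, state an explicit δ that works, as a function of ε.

Suppose ε > 0. We seek δ > 0 with 0 < |x − 4| < δ ⇒ |x^2 − 16| < ε.
Factor: x^2 − 16 = (x − 4)(x + 4), so |x^2 − 16| = |x − 4|·|x + 4|.
Impose δ ≤ 1 so that |x| < 5; then |x + 4| ≤ 9.
Hence |x^2 − 16| ≤ 9|x − 4|, which is < ε once |x − 4| < ε/9.
Take δ = min(1, ε/9). If 0 < |x − 4| < δ then both bounds hold and |x^2 − 16| ≤ 9|x − 4| < 9·(ε/9) = ε.

δ = min(1, ε/9)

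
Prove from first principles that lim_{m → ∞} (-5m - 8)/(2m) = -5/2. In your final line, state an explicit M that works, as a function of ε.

M = 4/ε

Let ε > 0. For m ≥ 1, |(-5m - 8)/(2m) + 5/2| = |-16|/(2(2m)) = 16/(2(2m)).
Since 2m ≥ 2m for m ≥ 1, this is ≤ 16/(2·2m) = 4/m.
So |(-5m - 8)/(2m) + 5/2| < ε whenever m > 4/ε.
Take M = 4/ε. If m > M then |(-5m - 8)/(2m) + 5/2| ≤ 4/m < ε.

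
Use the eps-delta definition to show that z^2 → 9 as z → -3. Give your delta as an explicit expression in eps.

delta = min(2, eps/8)

Fix eps > 0. We seek delta > 0 with 0 < |z + 3| < delta ⇒ |z^2 − 9| < eps.
Factor: z^2 − 9 = (z + 3)(z - 3), so |z^2 − 9| = |z + 3|·|z - 3|.
Restrict delta ≤ 2. Then |z + 3| < 2 gives |z| < 5, so by the triangle inequality |z - 3| ≤ 5 + 3 = 8.
Hence |z^2 − 9| ≤ 8|z + 3|, which is < eps once |z + 3| < eps/8.
Take delta = min(2, eps/8). If 0 < |z + 3| < delta then both bounds hold and |z^2 − 9| ≤ 8|z + 3| < 8·(eps/8) = eps.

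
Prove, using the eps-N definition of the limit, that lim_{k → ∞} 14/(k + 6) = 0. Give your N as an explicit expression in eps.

Let eps > 0 be given. For k ≥ 1, |14/(k + 6) − 0| = 14/(k + 6) ≤ 14/k.
We need 14/k < eps, i.e. k > 14/eps.
Take N = 14/eps. If k > N then |14/(k + 6)| ≤ 14/k < eps.

N = 14/eps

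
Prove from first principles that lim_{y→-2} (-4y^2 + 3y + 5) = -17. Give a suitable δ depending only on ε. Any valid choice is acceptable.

δ = min(2, ε/27)

Let ε > 0. We want δ > 0 such that 0 < |y + 2| < δ implies |(-4y^2 + 3y + 5) + 17| < ε.
(-4y^2 + 3y + 5) + 17 = -4y^2 + 3y + 22 = (y + 2)(-4y + 11).
So |(-4y^2 + 3y + 5) + 17| = |y + 2|·|-4y + 11|.
Assume first that |y + 2| < 2, so |y| < 4. Then |-4y + 11| ≤ 4·4 + 11 = 27.
Hence |(-4y^2 + 3y + 5) + 17| ≤ 27|y + 2| < ε provided |y + 2| < ε/27.
Take δ = min(2, ε/27). Then 0 < |y + 2| < δ gives both |y + 2| < 2 and |y + 2| < ε/27, so |(-4y^2 + 3y + 5) + 17| < ε.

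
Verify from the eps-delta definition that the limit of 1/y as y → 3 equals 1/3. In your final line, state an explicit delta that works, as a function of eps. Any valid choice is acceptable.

Let eps > 0 be given. We seek delta > 0 such that 0 < |y − 3| < delta implies |1/y − (1/3)| < eps.
|1/y − (1/3)| = |3 − y|/(3·|y|) = |y − 3|/(3|y|).
Require delta ≤ 3/2 so that |y| > 3 − 3/2 = 3/2, hence 3|y| > 9/2.
Then |1/y − (1/3)| < |y − 3|/(9/2), which is < eps when |y − 3| < (9/2)eps.
Take delta = min(3/2, (9/2)eps). Then 0 < |y − 3| < delta gives both |y − 3| < 3/2 and |y − 3| < (9/2)eps, so |1/y − (1/3)| < eps.

delta = min(3/2, (9/2)eps)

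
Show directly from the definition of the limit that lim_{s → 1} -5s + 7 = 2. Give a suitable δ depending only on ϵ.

Suppose ϵ > 0. We need δ > 0 so that 0 < |s − 1| < δ implies |(-5s + 7) − 2| < ϵ.
|(-5s + 7) − 2| = |-5s + 5| = 5|s − 1|.
So 5|s − 1| < ϵ exactly when |s − 1| < ϵ/5.
Take δ = ϵ/5. If 0 < |s − 1| < δ then |(-5s + 7) − 2| = 5|s − 1| < 5·(ϵ/5) = ϵ.

δ = ϵ/5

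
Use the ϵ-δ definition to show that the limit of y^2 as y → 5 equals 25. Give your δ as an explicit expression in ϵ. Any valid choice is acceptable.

Let ϵ > 0 be given. We seek δ > 0 with 0 < |y − 5| < δ ⇒ |y^2 − 25| < ϵ.
Factor: y^2 − 25 = (y − 5)(y + 5), so |y^2 − 25| = |y − 5|·|y + 5|.
Restrict δ ≤ 2. Then |y − 5| < 2 gives |y| < 7, so by the triangle inequality |y + 5| ≤ 7 + 5 = 12.
Hence |y^2 − 25| ≤ 12|y − 5|, which is < ϵ once |y − 5| < ϵ/12.
Take δ = min(2, ϵ/12). If 0 < |y − 5| < δ then both bounds hold and |y^2 − 25| ≤ 12|y − 5| < 12·(ϵ/12) = ϵ.

δ = min(2, ϵ/12)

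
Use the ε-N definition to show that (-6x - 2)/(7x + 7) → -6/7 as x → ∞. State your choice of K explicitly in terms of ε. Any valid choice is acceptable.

Suppose ε > 0. We seek K > 0 such that x > K implies |(-6x - 2)/(7x + 7) + 6/7| < ε.
(-6x - 2)/(7x + 7) + 6/7 = (7(-6x - 2) − (-6)(7x + 7)) / (7(7x + 7)) = 28/(7(7x + 7)).
For x > 0 we have 7x + 7 > 7x, so |(-6x - 2)/(7x + 7) + 6/7| = 28/(7(7x + 7)) < 28/(7·7x) = (4/7)/x.
Thus |(-6x - 2)/(7x + 7) + 6/7| < ε whenever x > (4/7)/ε.
Take K = (4/7)/ε. If x > K then |(-6x - 2)/(7x + 7) + 6/7| < (4/7)/x < ε.

K = (4/7)/ε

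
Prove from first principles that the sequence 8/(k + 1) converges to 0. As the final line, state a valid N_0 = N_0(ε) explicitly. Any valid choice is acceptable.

N_0 = 8/ε

Fix ε > 0. For k ≥ 1, |8/(k + 1) − 0| = 8/(k + 1) ≤ 8/k.
We need 8/k < ε, i.e. k > 8/ε.
Take N_0 = 8/ε. If k > N_0 then |8/(k + 1)| ≤ 8/k < ε.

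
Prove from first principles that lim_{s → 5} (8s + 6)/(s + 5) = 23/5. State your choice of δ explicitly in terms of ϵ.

δ = min(5, (25/17)ϵ)

Let ϵ > 0 be given. We want δ > 0 with 0 < |s − 5| < δ ⇒ |(8s + 6)/(s + 5) − (23/5)| < ϵ.
Combining over a common denominator, (8s + 6)/(s + 5) − (23/5) = [(8s + 6)·10 − 46·(s + 5)] / [10·(s + 5)] = 34(s − 5) / (10(s + 5)).
So |(8s + 6)/(s + 5) − (23/5)| = 34|s − 5| / (10·|s + 5|).
Restrict δ ≤ 5. Then |s − 5| < 5 gives |s + 5| = |(s − 5) + 10| ≥ 10 − 5 = 5.
Hence |(8s + 6)/(s + 5) − (23/5)| < 34|s − 5|/(10·5) = (17/25)|s − 5|, which is < ϵ once |s − 5| < (25/17)ϵ.
Take δ = min(5, (25/17)ϵ). Then 0 < |s − 5| < δ forces both bounds, so |(8s + 6)/(s + 5) − (23/5)| < ϵ.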